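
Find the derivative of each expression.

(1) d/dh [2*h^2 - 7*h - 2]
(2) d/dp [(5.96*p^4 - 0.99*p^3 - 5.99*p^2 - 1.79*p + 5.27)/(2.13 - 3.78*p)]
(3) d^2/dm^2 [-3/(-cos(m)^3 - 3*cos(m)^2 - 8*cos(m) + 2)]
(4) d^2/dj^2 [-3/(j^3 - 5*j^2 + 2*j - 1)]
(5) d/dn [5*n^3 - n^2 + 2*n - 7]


(1) = 4*h - 7
(2) = (-67.5864*p^4 + 58.2636*p^3 + 16.3161*p^2 - 25.5174*p + 16.1079)/(14.2884*p^2 - 16.1028*p + 4.5369)
(3) = 3*((35*cos(m) + 24*cos(2*m) + 9*cos(3*m))*(cos(m)^3 + 3*cos(m)^2 + 8*cos(m) - 2)/4 + 2*(3*cos(m)^2 + 6*cos(m) + 8)^2*sin(m)^2)/(cos(m)^3 + 3*cos(m)^2 + 8*cos(m) - 2)^3
(4) = 6*((3*j - 5)*(j^3 - 5*j^2 + 2*j - 1) - (3*j^2 - 10*j + 2)^2)/(j^3 - 5*j^2 + 2*j - 1)^3
(5) = 15*n^2 - 2*n + 2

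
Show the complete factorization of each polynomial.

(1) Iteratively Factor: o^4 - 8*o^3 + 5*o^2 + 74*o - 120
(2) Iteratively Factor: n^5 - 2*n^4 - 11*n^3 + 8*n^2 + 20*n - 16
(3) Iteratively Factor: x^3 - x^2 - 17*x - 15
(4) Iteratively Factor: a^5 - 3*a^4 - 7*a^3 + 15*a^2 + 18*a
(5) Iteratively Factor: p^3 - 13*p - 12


(1) = (o - 4)*(o^3 - 4*o^2 - 11*o + 30) = (o - 4)*(o + 3)*(o^2 - 7*o + 10) = (o - 4)*(o - 2)*(o + 3)*(o - 5)
(2) = (n + 2)*(n^4 - 4*n^3 - 3*n^2 + 14*n - 8) = (n + 2)^2*(n^3 - 6*n^2 + 9*n - 4) = (n - 1)*(n + 2)^2*(n^2 - 5*n + 4) = (n - 4)*(n - 1)*(n + 2)^2*(n - 1)
(3) = (x + 3)*(x^2 - 4*x - 5) = (x + 1)*(x + 3)*(x - 5)
(4) = (a + 1)*(a^4 - 4*a^3 - 3*a^2 + 18*a) = (a - 3)*(a + 1)*(a^3 - a^2 - 6*a) = (a - 3)^2*(a + 1)*(a^2 + 2*a) = (a - 3)^2*(a + 1)*(a + 2)*(a)
(5) = (p - 4)*(p^2 + 4*p + 3) = (p - 4)*(p + 1)*(p + 3)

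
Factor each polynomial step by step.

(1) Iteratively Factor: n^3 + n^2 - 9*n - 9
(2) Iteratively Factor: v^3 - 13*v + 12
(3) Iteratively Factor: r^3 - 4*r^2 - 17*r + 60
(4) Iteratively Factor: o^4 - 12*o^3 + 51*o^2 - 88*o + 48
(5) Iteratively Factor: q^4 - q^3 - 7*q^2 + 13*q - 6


(1) = (n - 3)*(n^2 + 4*n + 3) = (n - 3)*(n + 1)*(n + 3)
(2) = (v - 3)*(v^2 + 3*v - 4) = (v - 3)*(v - 1)*(v + 4)
(3) = (r - 5)*(r^2 + r - 12) = (r - 5)*(r + 4)*(r - 3)
(4) = (o - 3)*(o^3 - 9*o^2 + 24*o - 16) = (o - 4)*(o - 3)*(o^2 - 5*o + 4) = (o - 4)^2*(o - 3)*(o - 1)
(5) = (q - 1)*(q^3 - 7*q + 6) = (q - 1)*(q + 3)*(q^2 - 3*q + 2) = (q - 1)^2*(q + 3)*(q - 2)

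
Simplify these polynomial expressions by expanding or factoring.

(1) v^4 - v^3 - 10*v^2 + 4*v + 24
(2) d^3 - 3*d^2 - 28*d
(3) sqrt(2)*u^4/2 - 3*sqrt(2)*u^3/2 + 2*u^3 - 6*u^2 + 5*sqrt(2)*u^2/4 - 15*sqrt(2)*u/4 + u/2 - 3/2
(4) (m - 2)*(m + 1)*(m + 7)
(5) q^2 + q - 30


(1) = (v - 3)*(v - 2)*(v + 2)^2
(2) = d*(d - 7)*(d + 4)
(3) = (u - 3)*(u + sqrt(2)/2)*(u + sqrt(2))*(sqrt(2)*u/2 + 1/2)
(4) = m^3 + 6*m^2 - 9*m - 14
(5) = (q - 5)*(q + 6)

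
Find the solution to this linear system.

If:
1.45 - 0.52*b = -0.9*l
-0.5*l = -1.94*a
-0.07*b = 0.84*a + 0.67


Then:
a = -0.66
b = -1.65
l = -2.56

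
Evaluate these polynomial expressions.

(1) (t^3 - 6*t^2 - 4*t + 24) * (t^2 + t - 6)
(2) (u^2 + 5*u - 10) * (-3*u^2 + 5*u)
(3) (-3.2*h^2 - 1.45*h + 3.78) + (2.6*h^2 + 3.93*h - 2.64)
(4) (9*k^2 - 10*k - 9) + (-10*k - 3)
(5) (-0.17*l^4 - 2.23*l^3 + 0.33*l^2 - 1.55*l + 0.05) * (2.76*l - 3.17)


(1) = t^5 - 5*t^4 - 16*t^3 + 56*t^2 + 48*t - 144
(2) = -3*u^4 - 10*u^3 + 55*u^2 - 50*u
(3) = -0.6*h^2 + 2.48*h + 1.14
(4) = 9*k^2 - 20*k - 12
(5) = -0.4692*l^5 - 5.6159*l^4 + 7.9799*l^3 - 5.3241*l^2 + 5.0515*l - 0.1585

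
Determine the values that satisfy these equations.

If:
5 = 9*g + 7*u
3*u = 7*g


Then:
g = 15/76
u = 35/76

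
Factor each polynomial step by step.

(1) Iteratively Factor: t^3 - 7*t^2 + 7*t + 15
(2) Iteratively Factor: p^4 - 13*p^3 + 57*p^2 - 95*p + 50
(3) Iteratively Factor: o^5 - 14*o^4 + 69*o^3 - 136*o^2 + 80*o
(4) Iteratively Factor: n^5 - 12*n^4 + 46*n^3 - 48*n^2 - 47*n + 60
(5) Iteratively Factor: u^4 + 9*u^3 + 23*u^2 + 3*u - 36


(1) = (t - 5)*(t^2 - 2*t - 3) = (t - 5)*(t + 1)*(t - 3)
(2) = (p - 2)*(p^3 - 11*p^2 + 35*p - 25) = (p - 2)*(p - 1)*(p^2 - 10*p + 25) = (p - 5)*(p - 2)*(p - 1)*(p - 5)
(3) = (o - 1)*(o^4 - 13*o^3 + 56*o^2 - 80*o) = o*(o - 1)*(o^3 - 13*o^2 + 56*o - 80) = o*(o - 4)*(o - 1)*(o^2 - 9*o + 20) = o*(o - 5)*(o - 4)*(o - 1)*(o - 4)
(4) = (n - 4)*(n^4 - 8*n^3 + 14*n^2 + 8*n - 15) = (n - 4)*(n + 1)*(n^3 - 9*n^2 + 23*n - 15) = (n - 5)*(n - 4)*(n + 1)*(n^2 - 4*n + 3) = (n - 5)*(n - 4)*(n - 3)*(n + 1)*(n - 1)
(5) = (u + 3)*(u^3 + 6*u^2 + 5*u - 12) = (u + 3)*(u + 4)*(u^2 + 2*u - 3) = (u - 1)*(u + 3)*(u + 4)*(u + 3)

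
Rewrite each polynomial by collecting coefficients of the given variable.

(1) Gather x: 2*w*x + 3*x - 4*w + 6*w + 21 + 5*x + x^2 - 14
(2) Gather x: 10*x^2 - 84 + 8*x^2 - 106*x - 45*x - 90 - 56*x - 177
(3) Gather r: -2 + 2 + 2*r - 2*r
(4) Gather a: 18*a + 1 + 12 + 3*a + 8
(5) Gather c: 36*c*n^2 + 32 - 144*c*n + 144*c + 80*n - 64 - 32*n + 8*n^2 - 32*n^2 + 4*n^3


(1) = 2*w + x^2 + x*(2*w + 8) + 7
(2) = 18*x^2 - 207*x - 351
(3) = 0
(4) = 21*a + 21
(5) = c*(36*n^2 - 144*n + 144) + 4*n^3 - 24*n^2 + 48*n - 32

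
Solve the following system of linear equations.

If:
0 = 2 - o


Then:
o = 2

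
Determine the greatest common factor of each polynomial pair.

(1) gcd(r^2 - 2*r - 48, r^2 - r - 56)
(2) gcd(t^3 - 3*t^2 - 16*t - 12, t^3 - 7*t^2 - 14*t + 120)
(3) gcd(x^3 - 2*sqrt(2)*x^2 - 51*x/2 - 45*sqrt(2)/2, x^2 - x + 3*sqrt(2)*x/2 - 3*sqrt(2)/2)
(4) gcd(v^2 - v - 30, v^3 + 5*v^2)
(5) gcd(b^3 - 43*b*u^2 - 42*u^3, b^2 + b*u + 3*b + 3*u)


(1) = gcd((r - 8)*(r + 6), (r - 8)*(r + 7)) = r - 8
(2) = gcd((t - 6)*(t + 1)*(t + 2), (t - 6)*(t - 5)*(t + 4)) = t - 6
(3) = gcd((x - 5*sqrt(2))*(x + 3*sqrt(2)/2)^2, (x - 1)*(x + 3*sqrt(2)/2)) = x + 3*sqrt(2)/2
(4) = gcd((v - 6)*(v + 5), v^2*(v + 5)) = v + 5
(5) = b + u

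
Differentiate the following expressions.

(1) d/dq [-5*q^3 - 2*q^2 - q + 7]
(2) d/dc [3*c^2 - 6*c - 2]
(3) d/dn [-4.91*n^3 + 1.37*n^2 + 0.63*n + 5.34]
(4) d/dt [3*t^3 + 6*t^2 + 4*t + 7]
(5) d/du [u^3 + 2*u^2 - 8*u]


(1) = -15*q^2 - 4*q - 1
(2) = 6*c - 6
(3) = -14.73*n^2 + 2.74*n + 0.63
(4) = 9*t^2 + 12*t + 4
(5) = 3*u^2 + 4*u - 8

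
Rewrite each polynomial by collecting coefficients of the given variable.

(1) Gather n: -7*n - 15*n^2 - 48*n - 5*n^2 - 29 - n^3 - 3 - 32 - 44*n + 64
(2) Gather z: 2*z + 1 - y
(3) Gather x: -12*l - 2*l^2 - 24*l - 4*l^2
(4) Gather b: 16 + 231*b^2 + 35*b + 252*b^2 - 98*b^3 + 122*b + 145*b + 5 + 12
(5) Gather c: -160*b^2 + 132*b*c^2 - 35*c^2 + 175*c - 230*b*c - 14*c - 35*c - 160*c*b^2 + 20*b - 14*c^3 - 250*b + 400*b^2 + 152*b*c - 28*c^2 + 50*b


(1) = -n^3 - 20*n^2 - 99*n
(2) = -y + 2*z + 1
(3) = -6*l^2 - 36*l
(4) = -98*b^3 + 483*b^2 + 302*b + 33
(5) = 240*b^2 - 180*b - 14*c^3 + c^2*(132*b - 63) + c*(-160*b^2 - 78*b + 126)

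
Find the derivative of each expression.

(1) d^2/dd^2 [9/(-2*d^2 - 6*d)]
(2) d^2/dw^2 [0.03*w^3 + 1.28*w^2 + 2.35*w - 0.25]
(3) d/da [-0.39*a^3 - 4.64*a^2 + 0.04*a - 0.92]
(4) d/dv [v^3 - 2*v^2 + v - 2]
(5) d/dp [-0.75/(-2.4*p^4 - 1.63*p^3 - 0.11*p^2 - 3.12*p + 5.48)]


(1) = 9*(d*(d + 3) - (2*d + 3)^2)/(d^3*(d + 3)^3)
(2) = 0.18*w + 2.56
(3) = -1.17*a^2 - 9.28*a + 0.04
(4) = 3*v^2 - 4*v + 1
(5) = (-7.2*p^3 - 3.6675*p^2 - 0.165*p - 2.34)/(2.4*p^4 + 1.63*p^3 + 0.11*p^2 + 3.12*p - 5.48)^2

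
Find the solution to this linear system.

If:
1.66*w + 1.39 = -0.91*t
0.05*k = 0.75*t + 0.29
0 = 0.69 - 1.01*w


Then:
k = -35.81
t = -2.77
w = 0.68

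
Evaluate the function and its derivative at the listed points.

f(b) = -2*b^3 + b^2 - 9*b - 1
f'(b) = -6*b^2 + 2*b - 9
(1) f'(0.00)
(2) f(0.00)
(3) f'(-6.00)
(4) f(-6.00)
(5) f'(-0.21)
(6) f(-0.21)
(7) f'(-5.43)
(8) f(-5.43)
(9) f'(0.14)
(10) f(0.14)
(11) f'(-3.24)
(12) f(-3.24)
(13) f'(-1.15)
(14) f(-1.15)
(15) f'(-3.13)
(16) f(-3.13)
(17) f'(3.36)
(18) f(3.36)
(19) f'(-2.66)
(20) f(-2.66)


(1) = -9.00
(2) = -1.00
(3) = -237.00
(4) = 521.00
(5) = -9.68
(6) = 0.95
(7) = -196.77
(8) = 397.56
(9) = -8.84
(10) = -2.25
(11) = -78.47
(12) = 106.68
(13) = -19.23
(14) = 13.71
(15) = -74.04
(16) = 98.30
(17) = -70.02
(18) = -95.82
(19) = -56.77
(20) = 67.66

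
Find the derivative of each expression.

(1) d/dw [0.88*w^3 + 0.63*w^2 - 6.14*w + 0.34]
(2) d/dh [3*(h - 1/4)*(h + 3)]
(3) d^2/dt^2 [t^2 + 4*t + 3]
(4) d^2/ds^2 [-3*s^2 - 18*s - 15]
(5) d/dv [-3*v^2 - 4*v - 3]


(1) = 2.64*w^2 + 1.26*w - 6.14
(2) = 6*h + 33/4
(3) = 2
(4) = -6
(5) = -6*v - 4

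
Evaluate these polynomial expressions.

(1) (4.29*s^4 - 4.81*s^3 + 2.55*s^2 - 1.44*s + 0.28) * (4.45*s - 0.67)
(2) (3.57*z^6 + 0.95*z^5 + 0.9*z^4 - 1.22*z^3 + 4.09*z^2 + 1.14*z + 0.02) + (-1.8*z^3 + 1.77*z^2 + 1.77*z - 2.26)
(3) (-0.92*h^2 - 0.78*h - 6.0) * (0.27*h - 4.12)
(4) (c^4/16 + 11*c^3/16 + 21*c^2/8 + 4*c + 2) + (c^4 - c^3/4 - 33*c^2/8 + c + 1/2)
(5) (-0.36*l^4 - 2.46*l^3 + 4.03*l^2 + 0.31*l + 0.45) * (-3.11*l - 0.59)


(1) = 19.0905*s^5 - 24.2788*s^4 + 14.5702*s^3 - 8.1165*s^2 + 2.2108*s - 0.1876
(2) = 3.57*z^6 + 0.95*z^5 + 0.9*z^4 - 3.02*z^3 + 5.86*z^2 + 2.91*z - 2.24
(3) = -0.2484*h^3 + 3.5798*h^2 + 1.5936*h + 24.72
(4) = 17*c^4/16 + 7*c^3/16 - 3*c^2/2 + 5*c + 5/2
(5) = 1.1196*l^5 + 7.863*l^4 - 11.0819*l^3 - 3.3418*l^2 - 1.5824*l - 0.2655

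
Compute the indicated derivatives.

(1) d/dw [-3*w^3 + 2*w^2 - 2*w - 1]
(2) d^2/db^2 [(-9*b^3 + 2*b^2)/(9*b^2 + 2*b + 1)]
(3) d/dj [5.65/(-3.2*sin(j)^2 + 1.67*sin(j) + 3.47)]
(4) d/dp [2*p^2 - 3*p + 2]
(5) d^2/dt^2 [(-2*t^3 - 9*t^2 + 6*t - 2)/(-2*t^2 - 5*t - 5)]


(1) = -9*w^2 + 4*w - 2
(2) = 2*(9*b^3 - 108*b^2 - 27*b + 2)/(729*b^6 + 486*b^5 + 351*b^4 + 116*b^3 + 39*b^2 + 6*b + 1)
(3) = (36.16*sin(j) - 9.4355)*cos(j)/(-3.2*sin(j)^2 + 1.67*sin(j) + 3.47)^2
(4) = 4*p - 3
(5) = 6*(-28*t^3 - 32*t^2 + 130*t + 135)/(8*t^6 + 60*t^5 + 210*t^4 + 425*t^3 + 525*t^2 + 375*t + 125)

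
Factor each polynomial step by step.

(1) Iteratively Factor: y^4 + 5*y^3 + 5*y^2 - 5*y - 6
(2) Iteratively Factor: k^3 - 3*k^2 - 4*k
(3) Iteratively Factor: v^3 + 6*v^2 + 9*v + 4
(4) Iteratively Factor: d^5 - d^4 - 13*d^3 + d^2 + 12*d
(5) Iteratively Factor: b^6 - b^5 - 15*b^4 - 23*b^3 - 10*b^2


(1) = (y + 1)*(y^3 + 4*y^2 + y - 6) = (y + 1)*(y + 3)*(y^2 + y - 2) = (y - 1)*(y + 1)*(y + 3)*(y + 2)
(2) = (k)*(k^2 - 3*k - 4) = k*(k - 4)*(k + 1)
(3) = (v + 1)*(v^2 + 5*v + 4) = (v + 1)^2*(v + 4)
(4) = (d + 1)*(d^4 - 2*d^3 - 11*d^2 + 12*d) = (d - 4)*(d + 1)*(d^3 + 2*d^2 - 3*d) = (d - 4)*(d + 1)*(d + 3)*(d^2 - d) = d*(d - 4)*(d + 1)*(d + 3)*(d - 1)
(5) = (b)*(b^5 - b^4 - 15*b^3 - 23*b^2 - 10*b) = b*(b + 1)*(b^4 - 2*b^3 - 13*b^2 - 10*b) = b*(b + 1)*(b + 2)*(b^3 - 4*b^2 - 5*b) = b*(b + 1)^2*(b + 2)*(b^2 - 5*b) = b^2*(b + 1)^2*(b + 2)*(b - 5)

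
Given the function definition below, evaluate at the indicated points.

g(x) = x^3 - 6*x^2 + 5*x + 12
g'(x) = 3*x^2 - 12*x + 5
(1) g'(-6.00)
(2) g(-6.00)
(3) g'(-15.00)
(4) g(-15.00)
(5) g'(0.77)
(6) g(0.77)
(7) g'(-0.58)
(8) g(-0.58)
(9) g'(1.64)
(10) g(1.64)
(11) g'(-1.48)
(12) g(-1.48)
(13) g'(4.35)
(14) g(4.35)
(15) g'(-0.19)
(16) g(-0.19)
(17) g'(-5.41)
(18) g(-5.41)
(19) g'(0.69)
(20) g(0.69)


(1) = 185.00
(2) = -450.00
(3) = 860.00
(4) = -4788.00
(5) = -2.46
(6) = 12.75
(7) = 12.97
(8) = 6.89
(9) = -6.61
(10) = 8.47
(11) = 29.33
(12) = -11.78
(13) = 9.57
(14) = 2.53
(15) = 7.39
(16) = 10.83
(17) = 157.72
(18) = -349.00
(19) = -1.85
(20) = 12.92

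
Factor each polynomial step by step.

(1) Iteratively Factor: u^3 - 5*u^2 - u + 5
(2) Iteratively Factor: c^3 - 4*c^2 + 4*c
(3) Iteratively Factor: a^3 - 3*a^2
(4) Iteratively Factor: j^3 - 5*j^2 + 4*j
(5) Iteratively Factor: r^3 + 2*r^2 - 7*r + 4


(1) = (u - 1)*(u^2 - 4*u - 5) = (u - 1)*(u + 1)*(u - 5)
(2) = (c)*(c^2 - 4*c + 4) = c*(c - 2)*(c - 2)
(3) = (a)*(a^2 - 3*a) = a^2*(a - 3)
(4) = (j - 4)*(j^2 - j) = (j - 4)*(j - 1)*(j)
(5) = (r - 1)*(r^2 + 3*r - 4) = (r - 1)*(r + 4)*(r - 1)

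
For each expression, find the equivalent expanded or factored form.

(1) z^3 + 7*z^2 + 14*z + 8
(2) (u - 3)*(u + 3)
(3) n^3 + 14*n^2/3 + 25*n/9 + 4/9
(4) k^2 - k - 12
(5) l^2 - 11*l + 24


(1) = (z + 1)*(z + 2)*(z + 4)
(2) = u^2 - 9
(3) = (n + 1/3)^2*(n + 4)
(4) = (k - 4)*(k + 3)
(5) = (l - 8)*(l - 3)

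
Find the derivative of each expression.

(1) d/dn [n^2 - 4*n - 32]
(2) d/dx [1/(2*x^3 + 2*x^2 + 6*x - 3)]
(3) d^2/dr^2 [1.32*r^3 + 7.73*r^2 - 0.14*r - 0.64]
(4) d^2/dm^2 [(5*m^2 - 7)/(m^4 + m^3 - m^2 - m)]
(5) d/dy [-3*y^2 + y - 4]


(1) = 2*n - 4
(2) = 2*(-3*x^2 - 2*x - 3)/(2*x^3 + 2*x^2 + 6*x - 3)^2
(3) = 7.92*r + 15.46
(4) = 2*(15*m^6 - 15*m^5 - 45*m^4 + 30*m^3 + 21*m^2 - 7*m - 7)/(m^3*(m^7 + m^6 - 3*m^5 - 3*m^4 + 3*m^3 + 3*m^2 - m - 1))
(5) = 1 - 6*y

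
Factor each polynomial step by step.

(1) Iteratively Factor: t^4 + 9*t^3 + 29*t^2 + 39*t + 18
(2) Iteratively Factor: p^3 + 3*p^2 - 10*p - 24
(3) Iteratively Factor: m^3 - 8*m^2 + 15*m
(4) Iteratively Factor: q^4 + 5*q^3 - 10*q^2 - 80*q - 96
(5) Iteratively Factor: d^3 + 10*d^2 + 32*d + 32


(1) = (t + 2)*(t^3 + 7*t^2 + 15*t + 9) = (t + 2)*(t + 3)*(t^2 + 4*t + 3) = (t + 2)*(t + 3)^2*(t + 1)
(2) = (p + 2)*(p^2 + p - 12) = (p + 2)*(p + 4)*(p - 3)
(3) = (m - 3)*(m^2 - 5*m) = m*(m - 3)*(m - 5)
(4) = (q + 2)*(q^3 + 3*q^2 - 16*q - 48) = (q + 2)*(q + 4)*(q^2 - q - 12) = (q + 2)*(q + 3)*(q + 4)*(q - 4)
(5) = (d + 4)*(d^2 + 6*d + 8) = (d + 4)^2*(d + 2)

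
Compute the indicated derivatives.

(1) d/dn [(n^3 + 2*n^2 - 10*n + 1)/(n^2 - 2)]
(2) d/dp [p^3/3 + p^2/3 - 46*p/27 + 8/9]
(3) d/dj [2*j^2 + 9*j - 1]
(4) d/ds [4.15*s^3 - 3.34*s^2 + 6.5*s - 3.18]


(1) = (n^4 + 4*n^2 - 10*n + 20)/(n^4 - 4*n^2 + 4)
(2) = p^2 + 2*p/3 - 46/27
(3) = 4*j + 9
(4) = 12.45*s^2 - 6.68*s + 6.5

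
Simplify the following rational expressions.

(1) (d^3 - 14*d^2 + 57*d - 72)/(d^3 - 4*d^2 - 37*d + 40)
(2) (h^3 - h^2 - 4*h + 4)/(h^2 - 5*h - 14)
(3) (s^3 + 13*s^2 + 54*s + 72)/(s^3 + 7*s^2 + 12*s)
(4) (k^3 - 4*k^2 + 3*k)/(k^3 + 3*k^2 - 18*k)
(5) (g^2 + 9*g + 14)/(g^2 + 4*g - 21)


(1) = (d^2 - 6*d + 9)/(d^2 + 4*d - 5)
(2) = (h^2 - 3*h + 2)/(h - 7)
(3) = (s + 6)/s
(4) = (k - 1)/(k + 6)
(5) = (g + 2)/(g - 3)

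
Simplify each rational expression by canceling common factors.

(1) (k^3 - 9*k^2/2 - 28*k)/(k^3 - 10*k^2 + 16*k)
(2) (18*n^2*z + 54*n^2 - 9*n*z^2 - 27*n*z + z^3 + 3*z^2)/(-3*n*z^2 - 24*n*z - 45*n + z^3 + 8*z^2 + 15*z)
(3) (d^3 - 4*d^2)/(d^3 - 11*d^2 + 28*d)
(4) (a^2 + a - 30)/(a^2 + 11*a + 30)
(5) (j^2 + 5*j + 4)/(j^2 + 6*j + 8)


(1) = (2*k + 7)/(2*k - 4)
(2) = (-6*n + z)/(z + 5)
(3) = d/(d - 7)
(4) = (a - 5)/(a + 5)
(5) = (j + 1)/(j + 2)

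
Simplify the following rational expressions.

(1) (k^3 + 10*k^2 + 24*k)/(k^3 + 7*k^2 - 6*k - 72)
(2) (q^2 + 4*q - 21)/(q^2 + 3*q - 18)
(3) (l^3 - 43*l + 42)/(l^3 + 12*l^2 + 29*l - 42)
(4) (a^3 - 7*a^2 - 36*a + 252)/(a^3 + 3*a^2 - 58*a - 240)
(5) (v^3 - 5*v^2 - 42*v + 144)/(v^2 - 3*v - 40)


(1) = k/(k - 3)
(2) = (q + 7)/(q + 6)
(3) = (l - 6)/(l + 6)
(4) = (a^2 - 13*a + 42)/(a^2 - 3*a - 40)
(5) = (v^2 + 3*v - 18)/(v + 5)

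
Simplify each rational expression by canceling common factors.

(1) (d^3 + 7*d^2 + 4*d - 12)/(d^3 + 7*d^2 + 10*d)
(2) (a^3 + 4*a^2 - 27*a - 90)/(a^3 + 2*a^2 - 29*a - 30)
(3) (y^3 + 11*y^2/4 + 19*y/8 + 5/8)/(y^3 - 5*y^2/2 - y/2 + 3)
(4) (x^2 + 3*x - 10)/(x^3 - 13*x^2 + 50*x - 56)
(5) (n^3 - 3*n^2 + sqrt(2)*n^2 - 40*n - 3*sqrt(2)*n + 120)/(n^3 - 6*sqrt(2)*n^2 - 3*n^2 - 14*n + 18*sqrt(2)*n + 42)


(1) = (d^2 + 5*d - 6)/(d^2 + 5*d)
(2) = (a + 3)/(a + 1)
(3) = (8*y^2 + 14*y + 5)/(8*y^2 - 28*y + 24)
(4) = (x + 5)/(x^2 - 11*x + 28)
(5) = (n^2 + sqrt(2)*n - 40)/(n^2 - 6*sqrt(2)*n - 14)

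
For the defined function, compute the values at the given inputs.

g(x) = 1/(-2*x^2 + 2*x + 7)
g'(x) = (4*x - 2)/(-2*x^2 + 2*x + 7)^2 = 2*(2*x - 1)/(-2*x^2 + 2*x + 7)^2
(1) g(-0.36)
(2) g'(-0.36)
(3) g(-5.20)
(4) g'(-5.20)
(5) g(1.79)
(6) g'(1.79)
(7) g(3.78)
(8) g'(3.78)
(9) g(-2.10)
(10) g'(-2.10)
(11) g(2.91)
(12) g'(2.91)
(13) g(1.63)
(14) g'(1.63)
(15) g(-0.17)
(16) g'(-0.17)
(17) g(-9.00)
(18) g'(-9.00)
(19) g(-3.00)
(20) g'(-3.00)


(1) = 0.17
(2) = -0.09
(3) = -0.02
(4) = -0.01
(5) = 0.24
(6) = 0.30
(7) = -0.07
(8) = 0.07
(9) = -0.17
(10) = -0.29
(11) = -0.24
(12) = 0.57
(13) = 0.20
(14) = 0.18
(15) = 0.15
(16) = -0.06
(17) = -0.01
(18) = -0.00
(19) = -0.06
(20) = -0.05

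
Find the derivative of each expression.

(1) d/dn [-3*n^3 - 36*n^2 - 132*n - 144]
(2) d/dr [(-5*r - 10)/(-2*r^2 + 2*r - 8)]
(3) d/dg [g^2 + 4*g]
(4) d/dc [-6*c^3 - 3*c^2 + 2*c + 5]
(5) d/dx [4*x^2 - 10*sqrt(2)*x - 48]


(1) = -9*n^2 - 72*n - 132
(2) = 5*(r^2 - r - (r + 2)*(2*r - 1) + 4)/(2*(r^2 - r + 4)^2)
(3) = 2*g + 4
(4) = -18*c^2 - 6*c + 2
(5) = 8*x - 10*sqrt(2)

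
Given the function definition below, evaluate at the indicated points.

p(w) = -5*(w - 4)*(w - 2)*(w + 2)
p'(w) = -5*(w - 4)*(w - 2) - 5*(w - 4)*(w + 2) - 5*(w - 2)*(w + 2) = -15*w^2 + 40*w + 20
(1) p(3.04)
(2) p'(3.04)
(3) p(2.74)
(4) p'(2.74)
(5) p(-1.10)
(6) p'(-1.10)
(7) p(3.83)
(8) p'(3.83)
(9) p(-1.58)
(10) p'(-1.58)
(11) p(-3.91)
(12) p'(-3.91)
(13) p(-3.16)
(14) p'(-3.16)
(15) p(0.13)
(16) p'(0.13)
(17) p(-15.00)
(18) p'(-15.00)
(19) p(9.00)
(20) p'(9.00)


(1) = 25.16
(2) = 2.98
(3) = 22.10
(4) = 16.99
(5) = -71.14
(6) = -42.15
(7) = 9.07
(8) = -46.83
(9) = -41.95
(10) = -80.65
(11) = 446.44
(12) = -365.72
(13) = 214.28
(14) = -256.18
(15) = -77.07
(16) = 24.95
(17) = 20995.00
(18) = -3955.00
(19) = -1925.00
(20) = -835.00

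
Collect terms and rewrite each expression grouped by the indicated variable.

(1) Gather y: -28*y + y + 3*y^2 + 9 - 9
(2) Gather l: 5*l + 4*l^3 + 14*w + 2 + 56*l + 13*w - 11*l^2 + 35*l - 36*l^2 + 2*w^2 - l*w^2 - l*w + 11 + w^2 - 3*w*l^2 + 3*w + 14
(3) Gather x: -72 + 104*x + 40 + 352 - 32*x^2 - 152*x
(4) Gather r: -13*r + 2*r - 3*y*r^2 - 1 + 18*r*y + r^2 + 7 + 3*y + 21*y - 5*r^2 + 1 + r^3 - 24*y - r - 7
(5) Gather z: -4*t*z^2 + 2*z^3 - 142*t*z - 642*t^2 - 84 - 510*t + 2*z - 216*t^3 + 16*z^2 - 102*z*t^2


(1) = 3*y^2 - 27*y
(2) = 4*l^3 + l^2*(-3*w - 47) + l*(-w^2 - w + 96) + 3*w^2 + 30*w + 27
(3) = -32*x^2 - 48*x + 320
(4) = r^3 + r^2*(-3*y - 4) + r*(18*y - 12)
(5) = -216*t^3 - 642*t^2 - 510*t + 2*z^3 + z^2*(16 - 4*t) + z*(-102*t^2 - 142*t + 2) - 84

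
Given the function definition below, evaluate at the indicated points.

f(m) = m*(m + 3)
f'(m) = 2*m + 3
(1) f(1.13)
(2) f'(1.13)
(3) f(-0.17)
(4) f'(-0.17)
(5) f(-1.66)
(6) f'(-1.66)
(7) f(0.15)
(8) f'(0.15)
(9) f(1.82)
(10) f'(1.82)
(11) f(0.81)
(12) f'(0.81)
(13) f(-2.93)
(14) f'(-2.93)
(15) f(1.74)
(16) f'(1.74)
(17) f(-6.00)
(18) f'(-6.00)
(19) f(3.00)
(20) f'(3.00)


(1) = 4.67
(2) = 5.26
(3) = -0.48
(4) = 2.66
(5) = -2.22
(6) = -0.32
(7) = 0.47
(8) = 3.30
(9) = 8.77
(10) = 6.64
(11) = 3.09
(12) = 4.62
(13) = -0.21
(14) = -2.86
(15) = 8.25
(16) = 6.48
(17) = 18.00
(18) = -9.00
(19) = 18.00
(20) = 9.00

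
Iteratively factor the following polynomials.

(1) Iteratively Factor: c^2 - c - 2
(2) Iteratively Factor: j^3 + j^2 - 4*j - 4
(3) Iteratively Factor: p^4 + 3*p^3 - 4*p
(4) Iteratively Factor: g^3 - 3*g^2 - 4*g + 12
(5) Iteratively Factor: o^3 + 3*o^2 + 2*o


(1) = (c - 2)*(c + 1)
(2) = (j + 1)*(j^2 - 4) = (j - 2)*(j + 1)*(j + 2)
(3) = (p - 1)*(p^3 + 4*p^2 + 4*p) = (p - 1)*(p + 2)*(p^2 + 2*p) = p*(p - 1)*(p + 2)*(p + 2)
(4) = (g - 2)*(g^2 - g - 6) = (g - 2)*(g + 2)*(g - 3)
(5) = (o)*(o^2 + 3*o + 2) = o*(o + 2)*(o + 1)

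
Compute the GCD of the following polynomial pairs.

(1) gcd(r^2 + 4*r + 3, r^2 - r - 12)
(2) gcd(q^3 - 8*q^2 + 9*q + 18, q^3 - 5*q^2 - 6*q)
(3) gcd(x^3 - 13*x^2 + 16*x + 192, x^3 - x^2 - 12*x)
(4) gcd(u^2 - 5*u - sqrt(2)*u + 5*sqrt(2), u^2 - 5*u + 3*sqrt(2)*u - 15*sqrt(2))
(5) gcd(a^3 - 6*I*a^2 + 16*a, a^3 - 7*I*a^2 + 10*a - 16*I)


(1) = gcd((r + 1)*(r + 3), (r - 4)*(r + 3)) = r + 3
(2) = q^2 - 5*q - 6
(3) = gcd((x - 8)^2*(x + 3), x*(x - 4)*(x + 3)) = x + 3
(4) = u - 5
(5) = a^2 - 6*I*a + 16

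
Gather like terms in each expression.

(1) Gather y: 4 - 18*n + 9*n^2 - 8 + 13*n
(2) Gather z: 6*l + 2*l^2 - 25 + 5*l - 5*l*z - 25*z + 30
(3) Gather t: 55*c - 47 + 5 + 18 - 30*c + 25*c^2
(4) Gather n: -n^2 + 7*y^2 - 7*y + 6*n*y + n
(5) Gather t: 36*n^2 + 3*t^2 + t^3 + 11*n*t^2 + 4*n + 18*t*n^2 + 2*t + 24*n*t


(1) = 9*n^2 - 5*n - 4
(2) = 2*l^2 + 11*l + z*(-5*l - 25) + 5
(3) = 25*c^2 + 25*c - 24
(4) = -n^2 + n*(6*y + 1) + 7*y^2 - 7*y
(5) = 36*n^2 + 4*n + t^3 + t^2*(11*n + 3) + t*(18*n^2 + 24*n + 2)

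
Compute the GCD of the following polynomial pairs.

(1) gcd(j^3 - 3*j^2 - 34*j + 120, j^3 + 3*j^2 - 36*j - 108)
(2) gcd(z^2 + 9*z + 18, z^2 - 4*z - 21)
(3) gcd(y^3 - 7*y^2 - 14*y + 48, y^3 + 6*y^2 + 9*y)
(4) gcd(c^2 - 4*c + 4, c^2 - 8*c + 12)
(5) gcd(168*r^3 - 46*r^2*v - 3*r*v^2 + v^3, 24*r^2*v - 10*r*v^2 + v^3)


(1) = j + 6
(2) = z + 3
(3) = y + 3
(4) = c - 2
(5) = 24*r^2 - 10*r*v + v^2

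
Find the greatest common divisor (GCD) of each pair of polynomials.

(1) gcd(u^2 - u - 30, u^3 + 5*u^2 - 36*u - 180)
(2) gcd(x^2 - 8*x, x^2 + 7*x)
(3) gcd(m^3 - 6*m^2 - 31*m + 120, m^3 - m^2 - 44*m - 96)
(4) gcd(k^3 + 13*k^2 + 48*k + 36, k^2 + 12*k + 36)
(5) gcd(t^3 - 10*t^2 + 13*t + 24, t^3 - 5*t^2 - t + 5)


(1) = gcd((u - 6)*(u + 5), (u - 6)*(u + 5)*(u + 6)) = u^2 - u - 30
(2) = x
(3) = gcd((m - 8)*(m - 3)*(m + 5), (m - 8)*(m + 3)*(m + 4)) = m - 8
(4) = k^2 + 12*k + 36
(5) = t + 1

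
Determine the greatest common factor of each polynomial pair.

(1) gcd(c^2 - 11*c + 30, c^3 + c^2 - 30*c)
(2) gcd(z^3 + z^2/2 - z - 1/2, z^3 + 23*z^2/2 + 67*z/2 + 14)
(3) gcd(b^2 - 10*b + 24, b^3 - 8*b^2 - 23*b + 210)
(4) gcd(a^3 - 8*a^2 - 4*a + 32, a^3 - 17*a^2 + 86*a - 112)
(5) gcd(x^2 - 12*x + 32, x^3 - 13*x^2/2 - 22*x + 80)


(1) = gcd((c - 6)*(c - 5), c*(c - 5)*(c + 6)) = c - 5
(2) = gcd((z - 1)*(z + 1/2)*(z + 1), (z + 1/2)*(z + 4)*(z + 7)) = z + 1/2
(3) = gcd((b - 6)*(b - 4), (b - 7)*(b - 6)*(b + 5)) = b - 6
(4) = a^2 - 10*a + 16
(5) = gcd((x - 8)*(x - 4), (x - 8)*(x - 5/2)*(x + 4)) = x - 8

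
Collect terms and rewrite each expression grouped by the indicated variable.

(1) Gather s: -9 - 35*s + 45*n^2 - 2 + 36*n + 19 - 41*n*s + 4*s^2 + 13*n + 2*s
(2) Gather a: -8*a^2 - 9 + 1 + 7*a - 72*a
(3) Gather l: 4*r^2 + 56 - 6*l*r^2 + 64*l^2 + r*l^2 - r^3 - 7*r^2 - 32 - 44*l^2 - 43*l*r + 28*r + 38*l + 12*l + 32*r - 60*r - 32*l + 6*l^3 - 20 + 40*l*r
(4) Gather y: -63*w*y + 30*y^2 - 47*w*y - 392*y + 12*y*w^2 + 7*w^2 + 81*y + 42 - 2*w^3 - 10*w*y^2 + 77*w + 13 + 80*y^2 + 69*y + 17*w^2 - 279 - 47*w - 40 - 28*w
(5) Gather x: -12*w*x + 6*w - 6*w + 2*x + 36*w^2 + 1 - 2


(1) = 45*n^2 + 49*n + 4*s^2 + s*(-41*n - 33) + 8
(2) = -8*a^2 - 65*a - 8
(3) = 6*l^3 + l^2*(r + 20) + l*(-6*r^2 - 3*r + 18) - r^3 - 3*r^2 + 4
(4) = -2*w^3 + 24*w^2 + 2*w + y^2*(110 - 10*w) + y*(12*w^2 - 110*w - 242) - 264
(5) = 36*w^2 + x*(2 - 12*w) - 1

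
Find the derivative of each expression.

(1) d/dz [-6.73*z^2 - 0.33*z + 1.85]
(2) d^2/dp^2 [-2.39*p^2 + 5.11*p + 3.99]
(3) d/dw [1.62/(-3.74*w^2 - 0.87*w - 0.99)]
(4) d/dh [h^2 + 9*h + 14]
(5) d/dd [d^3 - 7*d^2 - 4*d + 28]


(1) = -13.46*z - 0.33
(2) = -4.78000000000000
(3) = (12.1176*w + 1.4094)/(3.74*w^2 + 0.87*w + 0.99)^2
(4) = 2*h + 9
(5) = 3*d^2 - 14*d - 4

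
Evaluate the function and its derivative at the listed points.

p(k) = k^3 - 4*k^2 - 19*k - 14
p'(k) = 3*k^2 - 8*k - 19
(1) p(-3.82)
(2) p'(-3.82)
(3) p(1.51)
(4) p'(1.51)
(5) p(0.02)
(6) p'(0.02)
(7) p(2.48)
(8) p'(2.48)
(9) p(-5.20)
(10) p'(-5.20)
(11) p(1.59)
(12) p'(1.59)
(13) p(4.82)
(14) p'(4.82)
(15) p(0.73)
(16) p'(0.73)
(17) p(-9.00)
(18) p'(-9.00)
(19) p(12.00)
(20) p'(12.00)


(1) = -55.53
(2) = 55.34
(3) = -48.37
(4) = -24.24
(5) = -14.38
(6) = -19.16
(7) = -70.47
(8) = -20.39
(9) = -163.97
(10) = 103.72
(11) = -50.30
(12) = -24.14
(13) = -86.53
(14) = 12.14
(15) = -29.61
(16) = -23.24
(17) = -896.00
(18) = 296.00
(19) = 910.00
(20) = 317.00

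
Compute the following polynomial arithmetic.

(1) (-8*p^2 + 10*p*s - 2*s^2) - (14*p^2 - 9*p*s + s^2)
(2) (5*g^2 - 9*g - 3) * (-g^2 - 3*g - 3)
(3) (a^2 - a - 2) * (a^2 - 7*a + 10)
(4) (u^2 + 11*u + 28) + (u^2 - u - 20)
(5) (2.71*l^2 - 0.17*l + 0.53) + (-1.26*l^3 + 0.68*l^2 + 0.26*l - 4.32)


(1) = -22*p^2 + 19*p*s - 3*s^2
(2) = -5*g^4 - 6*g^3 + 15*g^2 + 36*g + 9
(3) = a^4 - 8*a^3 + 15*a^2 + 4*a - 20
(4) = 2*u^2 + 10*u + 8
(5) = -1.26*l^3 + 3.39*l^2 + 0.09*l - 3.79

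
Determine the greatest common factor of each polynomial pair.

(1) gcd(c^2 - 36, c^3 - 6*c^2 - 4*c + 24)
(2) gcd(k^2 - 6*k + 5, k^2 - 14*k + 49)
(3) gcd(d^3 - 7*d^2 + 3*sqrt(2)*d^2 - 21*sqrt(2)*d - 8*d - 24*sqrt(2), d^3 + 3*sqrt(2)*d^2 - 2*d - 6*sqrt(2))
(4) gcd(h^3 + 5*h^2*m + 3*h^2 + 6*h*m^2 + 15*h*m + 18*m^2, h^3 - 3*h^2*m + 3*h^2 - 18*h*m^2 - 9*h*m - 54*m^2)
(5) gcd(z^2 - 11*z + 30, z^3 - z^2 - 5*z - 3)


(1) = c - 6
(2) = gcd((k - 5)*(k - 1), (k - 7)^2) = 1
(3) = d + 3*sqrt(2)
(4) = gcd((h + 3)*(h + 2*m)*(h + 3*m), (h + 3)*(h - 6*m)*(h + 3*m)) = h^2 + 3*h*m + 3*h + 9*m
(5) = 1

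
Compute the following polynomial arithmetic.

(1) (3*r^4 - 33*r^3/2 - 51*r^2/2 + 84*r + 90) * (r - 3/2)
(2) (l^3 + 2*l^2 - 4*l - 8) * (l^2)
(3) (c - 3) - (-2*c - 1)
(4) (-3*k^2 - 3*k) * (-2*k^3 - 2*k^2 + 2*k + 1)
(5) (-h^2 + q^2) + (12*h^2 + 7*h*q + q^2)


(1) = 3*r^5 - 21*r^4 - 3*r^3/4 + 489*r^2/4 - 36*r - 135
(2) = l^5 + 2*l^4 - 4*l^3 - 8*l^2
(3) = 3*c - 2
(4) = 6*k^5 + 12*k^4 - 9*k^2 - 3*k
(5) = 11*h^2 + 7*h*q + 2*q^2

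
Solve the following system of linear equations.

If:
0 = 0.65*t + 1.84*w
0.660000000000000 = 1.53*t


Then:
t = 0.43
w = -0.15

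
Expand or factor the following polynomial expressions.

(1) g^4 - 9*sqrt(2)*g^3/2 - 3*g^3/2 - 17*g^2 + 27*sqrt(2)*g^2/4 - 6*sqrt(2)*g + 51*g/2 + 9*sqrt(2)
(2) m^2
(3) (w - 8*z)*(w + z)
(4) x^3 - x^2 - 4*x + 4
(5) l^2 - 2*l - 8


(1) = (g - 3/2)*(g - 6*sqrt(2))*(g + sqrt(2)/2)*(g + sqrt(2))
(2) = m^2
(3) = w^2 - 7*w*z - 8*z^2
(4) = (x - 2)*(x - 1)*(x + 2)
(5) = (l - 4)*(l + 2)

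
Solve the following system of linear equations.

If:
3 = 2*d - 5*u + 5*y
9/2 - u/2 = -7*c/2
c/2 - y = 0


Then:
c = 2*y
d = 65*y/2 + 24
u = 14*y + 9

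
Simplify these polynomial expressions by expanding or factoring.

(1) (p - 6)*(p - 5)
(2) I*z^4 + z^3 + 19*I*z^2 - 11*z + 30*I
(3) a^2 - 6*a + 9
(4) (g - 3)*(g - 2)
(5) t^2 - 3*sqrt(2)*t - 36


(1) = p^2 - 11*p + 30
(2) = (z - 5*I)*(z + 2*I)*(z + 3*I)*(I*z + 1)
(3) = (a - 3)^2
(4) = g^2 - 5*g + 6
(5) = (t - 6*sqrt(2))*(t + 3*sqrt(2))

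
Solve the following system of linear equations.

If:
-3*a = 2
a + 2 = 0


Then:
No Solution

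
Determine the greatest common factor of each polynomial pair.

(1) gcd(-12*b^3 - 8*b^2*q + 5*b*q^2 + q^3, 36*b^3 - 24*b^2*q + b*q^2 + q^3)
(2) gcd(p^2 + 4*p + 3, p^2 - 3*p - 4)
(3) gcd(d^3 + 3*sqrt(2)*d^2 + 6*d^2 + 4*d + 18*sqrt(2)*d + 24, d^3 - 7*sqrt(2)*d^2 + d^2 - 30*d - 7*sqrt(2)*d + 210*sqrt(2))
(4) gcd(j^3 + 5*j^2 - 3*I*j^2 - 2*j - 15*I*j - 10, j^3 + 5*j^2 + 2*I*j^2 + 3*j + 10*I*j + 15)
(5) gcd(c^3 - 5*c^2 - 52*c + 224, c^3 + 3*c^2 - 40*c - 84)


(1) = -12*b^2 + 4*b*q + q^2
(2) = gcd((p + 1)*(p + 3), (p - 4)*(p + 1)) = p + 1
(3) = gcd((d + 6)*(d + sqrt(2))*(d + 2*sqrt(2)), (d - 5)*(d + 6)*(d - 7*sqrt(2))) = d + 6
(4) = j^2 + j*(5 - I) - 5*I
(5) = gcd((c - 8)*(c - 4)*(c + 7), (c - 6)*(c + 2)*(c + 7)) = c + 7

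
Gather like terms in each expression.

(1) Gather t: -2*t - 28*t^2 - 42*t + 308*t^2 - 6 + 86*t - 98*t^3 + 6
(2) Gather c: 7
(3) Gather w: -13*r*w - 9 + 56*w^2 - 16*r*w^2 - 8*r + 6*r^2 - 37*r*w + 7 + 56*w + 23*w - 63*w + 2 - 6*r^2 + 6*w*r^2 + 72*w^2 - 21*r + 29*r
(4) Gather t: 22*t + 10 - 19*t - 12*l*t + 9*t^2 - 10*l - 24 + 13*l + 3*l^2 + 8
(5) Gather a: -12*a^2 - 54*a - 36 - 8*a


(1) = -98*t^3 + 280*t^2 + 42*t
(2) = 7
(3) = w^2*(128 - 16*r) + w*(6*r^2 - 50*r + 16)
(4) = 3*l^2 + 3*l + 9*t^2 + t*(3 - 12*l) - 6
(5) = -12*a^2 - 62*a - 36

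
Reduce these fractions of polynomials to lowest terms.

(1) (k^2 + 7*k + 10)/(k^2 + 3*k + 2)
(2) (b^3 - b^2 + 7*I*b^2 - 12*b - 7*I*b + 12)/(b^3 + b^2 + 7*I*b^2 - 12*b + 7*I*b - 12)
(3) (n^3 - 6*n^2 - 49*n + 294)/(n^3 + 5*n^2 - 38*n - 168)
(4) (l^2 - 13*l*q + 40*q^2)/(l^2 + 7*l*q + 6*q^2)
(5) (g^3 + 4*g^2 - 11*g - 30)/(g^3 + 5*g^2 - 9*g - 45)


(1) = (k + 5)/(k + 1)
(2) = (b - 1)/(b + 1)
(3) = (n - 7)/(n + 4)
(4) = (l^2 - 13*l*q + 40*q^2)/(l^2 + 7*l*q + 6*q^2)
(5) = (g + 2)/(g + 3)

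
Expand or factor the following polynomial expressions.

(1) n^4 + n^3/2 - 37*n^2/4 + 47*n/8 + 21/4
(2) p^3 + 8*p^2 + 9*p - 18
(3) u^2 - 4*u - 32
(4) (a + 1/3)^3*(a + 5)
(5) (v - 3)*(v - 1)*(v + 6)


(1) = (n - 2)*(n - 3/2)*(n + 1/2)*(n + 7/2)
(2) = (p - 1)*(p + 3)*(p + 6)
(3) = (u - 8)*(u + 4)
(4) = a^4 + 6*a^3 + 16*a^2/3 + 46*a/27 + 5/27
(5) = v^3 + 2*v^2 - 21*v + 18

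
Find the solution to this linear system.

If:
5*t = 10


Then:
t = 2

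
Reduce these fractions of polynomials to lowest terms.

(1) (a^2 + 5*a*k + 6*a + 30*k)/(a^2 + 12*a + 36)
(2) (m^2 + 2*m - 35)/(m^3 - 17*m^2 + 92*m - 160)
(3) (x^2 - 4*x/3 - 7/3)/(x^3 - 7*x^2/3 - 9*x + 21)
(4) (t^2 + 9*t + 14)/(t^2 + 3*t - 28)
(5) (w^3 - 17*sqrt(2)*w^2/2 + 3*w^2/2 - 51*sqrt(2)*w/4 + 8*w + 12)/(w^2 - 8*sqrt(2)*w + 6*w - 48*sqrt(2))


(1) = (a + 5*k)/(a + 6)
(2) = (m + 7)/(m^2 - 12*m + 32)
(3) = (x + 1)/(x^2 - 9)
(4) = (t + 2)/(t - 4)
(5) = (4*w^2 + w*(6 - 2*sqrt(2)) - 3*sqrt(2))/(4*w + 24)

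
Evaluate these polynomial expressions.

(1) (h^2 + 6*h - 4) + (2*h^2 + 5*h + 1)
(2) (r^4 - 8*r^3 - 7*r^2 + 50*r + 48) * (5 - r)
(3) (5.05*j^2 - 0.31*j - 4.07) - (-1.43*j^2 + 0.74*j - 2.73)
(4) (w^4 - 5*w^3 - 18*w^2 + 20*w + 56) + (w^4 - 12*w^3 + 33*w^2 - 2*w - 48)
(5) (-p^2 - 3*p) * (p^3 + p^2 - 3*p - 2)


(1) = 3*h^2 + 11*h - 3
(2) = -r^5 + 13*r^4 - 33*r^3 - 85*r^2 + 202*r + 240
(3) = 6.48*j^2 - 1.05*j - 1.34
(4) = 2*w^4 - 17*w^3 + 15*w^2 + 18*w + 8
(5) = -p^5 - 4*p^4 + 11*p^2 + 6*p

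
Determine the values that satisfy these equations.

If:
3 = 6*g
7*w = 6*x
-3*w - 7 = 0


Then:
g = 1/2
w = -7/3
x = -49/18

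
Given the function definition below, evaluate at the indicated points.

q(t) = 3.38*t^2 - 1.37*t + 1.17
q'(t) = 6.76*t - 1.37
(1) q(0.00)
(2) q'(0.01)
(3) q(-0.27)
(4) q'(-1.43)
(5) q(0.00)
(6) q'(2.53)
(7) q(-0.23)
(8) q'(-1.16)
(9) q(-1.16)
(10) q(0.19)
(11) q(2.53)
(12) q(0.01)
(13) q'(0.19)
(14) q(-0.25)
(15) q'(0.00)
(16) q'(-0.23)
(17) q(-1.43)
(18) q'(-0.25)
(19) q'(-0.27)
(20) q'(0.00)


(1) = 1.17
(2) = -1.30
(3) = 1.79
(4) = -11.04
(5) = 1.17
(6) = 15.73
(7) = 1.66
(8) = -9.21
(9) = 7.31
(10) = 1.03
(11) = 19.34
(12) = 1.16
(13) = -0.09
(14) = 1.72
(15) = -1.37
(16) = -2.92
(17) = 10.04
(18) = -3.06
(19) = -3.20
(20) = -1.37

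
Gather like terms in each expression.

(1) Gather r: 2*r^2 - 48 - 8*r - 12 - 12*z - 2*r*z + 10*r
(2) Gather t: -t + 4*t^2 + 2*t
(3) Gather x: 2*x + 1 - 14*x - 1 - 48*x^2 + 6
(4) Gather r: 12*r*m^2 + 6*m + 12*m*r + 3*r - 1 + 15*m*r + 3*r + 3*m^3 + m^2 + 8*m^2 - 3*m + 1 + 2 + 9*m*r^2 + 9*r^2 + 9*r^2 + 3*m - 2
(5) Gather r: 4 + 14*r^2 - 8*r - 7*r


(1) = 2*r^2 + r*(2 - 2*z) - 12*z - 60
(2) = 4*t^2 + t
(3) = -48*x^2 - 12*x + 6
(4) = 3*m^3 + 9*m^2 + 6*m + r^2*(9*m + 18) + r*(12*m^2 + 27*m + 6)
(5) = 14*r^2 - 15*r + 4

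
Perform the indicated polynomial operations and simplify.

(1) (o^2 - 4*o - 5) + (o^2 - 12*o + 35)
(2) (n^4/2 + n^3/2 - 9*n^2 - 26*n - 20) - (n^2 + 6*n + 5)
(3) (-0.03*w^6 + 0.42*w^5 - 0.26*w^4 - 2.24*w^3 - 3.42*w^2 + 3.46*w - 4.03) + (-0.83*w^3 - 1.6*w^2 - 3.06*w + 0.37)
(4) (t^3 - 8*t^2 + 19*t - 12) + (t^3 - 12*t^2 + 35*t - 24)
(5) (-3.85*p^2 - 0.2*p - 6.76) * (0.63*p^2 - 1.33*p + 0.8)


(1) = 2*o^2 - 16*o + 30
(2) = n^4/2 + n^3/2 - 10*n^2 - 32*n - 25
(3) = -0.03*w^6 + 0.42*w^5 - 0.26*w^4 - 3.07*w^3 - 5.02*w^2 + 0.4*w - 3.66
(4) = 2*t^3 - 20*t^2 + 54*t - 36
(5) = -2.4255*p^4 + 4.9945*p^3 - 7.0728*p^2 + 8.8308*p - 5.408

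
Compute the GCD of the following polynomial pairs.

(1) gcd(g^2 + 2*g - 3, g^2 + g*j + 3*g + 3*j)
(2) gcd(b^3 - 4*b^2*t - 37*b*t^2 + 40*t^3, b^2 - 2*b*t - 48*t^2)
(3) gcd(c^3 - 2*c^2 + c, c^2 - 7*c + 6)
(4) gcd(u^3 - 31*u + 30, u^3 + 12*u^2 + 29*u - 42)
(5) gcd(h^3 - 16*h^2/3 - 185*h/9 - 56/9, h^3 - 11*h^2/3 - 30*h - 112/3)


(1) = g + 3
(2) = -b + 8*t
(3) = c - 1
(4) = u^2 + 5*u - 6
(5) = h^2 - 17*h/3 - 56/3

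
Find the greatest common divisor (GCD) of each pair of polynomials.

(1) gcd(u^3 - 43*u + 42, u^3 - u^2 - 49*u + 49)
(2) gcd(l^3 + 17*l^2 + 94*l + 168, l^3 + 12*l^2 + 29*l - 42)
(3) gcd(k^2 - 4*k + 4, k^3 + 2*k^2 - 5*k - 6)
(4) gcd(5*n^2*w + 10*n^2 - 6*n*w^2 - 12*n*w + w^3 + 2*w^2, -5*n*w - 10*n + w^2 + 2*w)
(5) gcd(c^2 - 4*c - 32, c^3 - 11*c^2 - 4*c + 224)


(1) = gcd((u - 6)*(u - 1)*(u + 7), (u - 7)*(u - 1)*(u + 7)) = u^2 + 6*u - 7
(2) = l^2 + 13*l + 42
(3) = gcd((k - 2)^2, (k - 2)*(k + 1)*(k + 3)) = k - 2
(4) = gcd((-5*n + w)*(-n + w)*(w + 2), (-5*n + w)*(w + 2)) = -5*n*w - 10*n + w^2 + 2*w
(5) = c^2 - 4*c - 32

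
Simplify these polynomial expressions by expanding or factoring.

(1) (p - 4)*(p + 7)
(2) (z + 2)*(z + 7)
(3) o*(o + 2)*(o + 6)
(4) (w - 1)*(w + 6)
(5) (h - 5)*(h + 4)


(1) = p^2 + 3*p - 28
(2) = z^2 + 9*z + 14
(3) = o^3 + 8*o^2 + 12*o
(4) = w^2 + 5*w - 6
(5) = h^2 - h - 20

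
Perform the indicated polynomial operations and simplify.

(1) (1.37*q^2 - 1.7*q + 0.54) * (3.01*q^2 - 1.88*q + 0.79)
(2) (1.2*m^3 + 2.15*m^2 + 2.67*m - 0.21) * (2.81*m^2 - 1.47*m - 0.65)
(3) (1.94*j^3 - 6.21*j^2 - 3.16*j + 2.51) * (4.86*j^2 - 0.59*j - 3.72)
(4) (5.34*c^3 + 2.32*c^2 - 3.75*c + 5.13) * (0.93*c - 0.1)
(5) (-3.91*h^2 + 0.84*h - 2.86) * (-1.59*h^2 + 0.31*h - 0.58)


(1) = 4.1237*q^4 - 7.6926*q^3 + 5.9037*q^2 - 2.3582*q + 0.4266
(2) = 3.372*m^5 + 4.2775*m^4 + 3.5622*m^3 - 5.9125*m^2 - 1.4268*m + 0.1365
(3) = 9.4284*j^5 - 31.3252*j^4 - 18.9105*j^3 + 37.1642*j^2 + 10.2743*j - 9.3372
(4) = 4.9662*c^4 + 1.6236*c^3 - 3.7195*c^2 + 5.1459*c - 0.513
(5) = 6.2169*h^4 - 2.5477*h^3 + 7.0756*h^2 - 1.3738*h + 1.6588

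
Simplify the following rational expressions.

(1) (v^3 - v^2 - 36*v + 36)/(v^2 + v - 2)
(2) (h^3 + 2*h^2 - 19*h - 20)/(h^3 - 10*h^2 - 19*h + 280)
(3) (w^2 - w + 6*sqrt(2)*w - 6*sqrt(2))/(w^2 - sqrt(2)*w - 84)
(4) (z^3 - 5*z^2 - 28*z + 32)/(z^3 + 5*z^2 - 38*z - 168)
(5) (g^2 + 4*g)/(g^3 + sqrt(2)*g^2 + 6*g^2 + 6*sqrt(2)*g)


(1) = (v^2 - 36)/(v + 2)
(2) = (h^2 - 3*h - 4)/(h^2 - 15*h + 56)
(3) = (w - 1)/(w - 7*sqrt(2))
(4) = (z^2 - 9*z + 8)/(z^2 + z - 42)
(5) = (g + 4)/(g^2 + g*(sqrt(2) + 6) + 6*sqrt(2))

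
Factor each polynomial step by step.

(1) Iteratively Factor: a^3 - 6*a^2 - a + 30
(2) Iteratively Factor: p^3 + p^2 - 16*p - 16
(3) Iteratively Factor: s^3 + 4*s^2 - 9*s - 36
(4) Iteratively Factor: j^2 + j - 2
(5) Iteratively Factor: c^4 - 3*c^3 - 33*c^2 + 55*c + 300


(1) = (a - 5)*(a^2 - a - 6) = (a - 5)*(a - 3)*(a + 2)
(2) = (p + 4)*(p^2 - 3*p - 4) = (p - 4)*(p + 4)*(p + 1)
(3) = (s - 3)*(s^2 + 7*s + 12) = (s - 3)*(s + 4)*(s + 3)
(4) = (j + 2)*(j - 1)
(5) = (c - 5)*(c^3 + 2*c^2 - 23*c - 60) = (c - 5)^2*(c^2 + 7*c + 12) = (c - 5)^2*(c + 3)*(c + 4)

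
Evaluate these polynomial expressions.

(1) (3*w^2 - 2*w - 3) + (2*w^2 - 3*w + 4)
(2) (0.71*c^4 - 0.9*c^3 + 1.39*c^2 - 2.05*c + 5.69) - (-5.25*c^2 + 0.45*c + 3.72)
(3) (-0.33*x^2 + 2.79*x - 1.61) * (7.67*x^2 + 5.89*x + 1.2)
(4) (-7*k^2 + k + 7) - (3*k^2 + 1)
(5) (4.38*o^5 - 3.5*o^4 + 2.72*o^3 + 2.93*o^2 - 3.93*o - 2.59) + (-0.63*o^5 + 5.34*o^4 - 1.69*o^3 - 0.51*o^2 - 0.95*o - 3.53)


(1) = 5*w^2 - 5*w + 1
(2) = 0.71*c^4 - 0.9*c^3 + 6.64*c^2 - 2.5*c + 1.97
(3) = -2.5311*x^4 + 19.4556*x^3 + 3.6884*x^2 - 6.1349*x - 1.932
(4) = -10*k^2 + k + 6
(5) = 3.75*o^5 + 1.84*o^4 + 1.03*o^3 + 2.42*o^2 - 4.88*o - 6.12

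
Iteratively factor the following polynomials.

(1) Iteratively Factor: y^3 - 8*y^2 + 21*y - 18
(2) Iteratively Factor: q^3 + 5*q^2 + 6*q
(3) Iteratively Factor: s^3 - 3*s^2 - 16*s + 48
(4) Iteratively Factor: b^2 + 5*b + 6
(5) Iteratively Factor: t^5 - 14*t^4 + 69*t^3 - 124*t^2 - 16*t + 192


(1) = (y - 3)*(y^2 - 5*y + 6) = (y - 3)*(y - 2)*(y - 3)
(2) = (q + 3)*(q^2 + 2*q) = (q + 2)*(q + 3)*(q)
(3) = (s - 3)*(s^2 - 16) = (s - 4)*(s - 3)*(s + 4)
(4) = (b + 3)*(b + 2)
(5) = (t - 3)*(t^4 - 11*t^3 + 36*t^2 - 16*t - 64) = (t - 3)*(t + 1)*(t^3 - 12*t^2 + 48*t - 64) = (t - 4)*(t - 3)*(t + 1)*(t^2 - 8*t + 16) = (t - 4)^2*(t - 3)*(t + 1)*(t - 4)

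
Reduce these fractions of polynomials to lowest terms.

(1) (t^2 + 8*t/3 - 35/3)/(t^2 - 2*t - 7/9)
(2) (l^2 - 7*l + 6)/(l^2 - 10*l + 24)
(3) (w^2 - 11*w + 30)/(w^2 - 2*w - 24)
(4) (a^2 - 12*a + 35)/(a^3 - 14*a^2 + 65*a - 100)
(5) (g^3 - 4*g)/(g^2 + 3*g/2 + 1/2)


(1) = (3*t + 15)/(3*t + 1)
(2) = (l - 1)/(l - 4)
(3) = (w - 5)/(w + 4)
(4) = (a - 7)/(a^2 - 9*a + 20)
(5) = (2*g^3 - 8*g)/(2*g^2 + 3*g + 1)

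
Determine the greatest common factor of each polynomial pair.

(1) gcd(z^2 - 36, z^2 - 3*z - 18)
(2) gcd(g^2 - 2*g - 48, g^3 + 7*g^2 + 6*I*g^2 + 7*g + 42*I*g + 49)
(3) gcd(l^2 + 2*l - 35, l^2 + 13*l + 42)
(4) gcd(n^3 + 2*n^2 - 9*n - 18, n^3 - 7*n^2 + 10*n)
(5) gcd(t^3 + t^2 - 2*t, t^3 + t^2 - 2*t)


(1) = z - 6
(2) = gcd((g - 8)*(g + 6), (g + 7)*(g - I)*(g + 7*I)) = 1
(3) = l + 7
(4) = 1
(5) = gcd(t*(t - 1)*(t + 2), t*(t - 1)*(t + 2)) = t^3 + t^2 - 2*t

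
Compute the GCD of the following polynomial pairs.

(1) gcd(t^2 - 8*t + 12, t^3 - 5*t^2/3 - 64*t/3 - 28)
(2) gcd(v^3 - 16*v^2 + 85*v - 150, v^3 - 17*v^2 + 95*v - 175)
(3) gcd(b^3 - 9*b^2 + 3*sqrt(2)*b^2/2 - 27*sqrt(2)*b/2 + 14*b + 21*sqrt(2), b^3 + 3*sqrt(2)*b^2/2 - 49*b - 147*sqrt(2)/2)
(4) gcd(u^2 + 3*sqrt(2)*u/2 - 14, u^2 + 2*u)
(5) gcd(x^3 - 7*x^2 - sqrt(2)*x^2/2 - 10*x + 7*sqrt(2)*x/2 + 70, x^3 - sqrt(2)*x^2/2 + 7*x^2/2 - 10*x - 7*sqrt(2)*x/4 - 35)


(1) = t - 6
(2) = gcd((v - 6)*(v - 5)^2, (v - 7)*(v - 5)^2) = v^2 - 10*v + 25
(3) = gcd((b - 7)*(b - 2)*(b + 3*sqrt(2)/2), (b - 7)*(b + 7)*(b + 3*sqrt(2)/2)) = b^2 + b*(-7 + 3*sqrt(2)/2) - 21*sqrt(2)/2
(4) = 1
(5) = gcd((x - 7)*(x - 5*sqrt(2)/2)*(x + 2*sqrt(2)), (x + 7/2)*(x - 5*sqrt(2)/2)*(x + 2*sqrt(2))) = x^2 - sqrt(2)*x/2 - 10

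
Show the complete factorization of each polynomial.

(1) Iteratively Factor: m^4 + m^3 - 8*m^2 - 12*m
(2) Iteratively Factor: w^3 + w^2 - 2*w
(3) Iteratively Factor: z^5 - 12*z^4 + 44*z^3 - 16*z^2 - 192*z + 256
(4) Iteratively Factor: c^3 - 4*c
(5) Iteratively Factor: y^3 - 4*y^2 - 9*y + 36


(1) = (m + 2)*(m^3 - m^2 - 6*m) = (m - 3)*(m + 2)*(m^2 + 2*m) = (m - 3)*(m + 2)^2*(m)
(2) = (w - 1)*(w^2 + 2*w) = w*(w - 1)*(w + 2)
(3) = (z + 2)*(z^4 - 14*z^3 + 72*z^2 - 160*z + 128) = (z - 4)*(z + 2)*(z^3 - 10*z^2 + 32*z - 32) = (z - 4)^2*(z + 2)*(z^2 - 6*z + 8) = (z - 4)^2*(z - 2)*(z + 2)*(z - 4)
(4) = (c + 2)*(c^2 - 2*c) = c*(c + 2)*(c - 2)
(5) = (y - 3)*(y^2 - y - 12) = (y - 3)*(y + 3)*(y - 4)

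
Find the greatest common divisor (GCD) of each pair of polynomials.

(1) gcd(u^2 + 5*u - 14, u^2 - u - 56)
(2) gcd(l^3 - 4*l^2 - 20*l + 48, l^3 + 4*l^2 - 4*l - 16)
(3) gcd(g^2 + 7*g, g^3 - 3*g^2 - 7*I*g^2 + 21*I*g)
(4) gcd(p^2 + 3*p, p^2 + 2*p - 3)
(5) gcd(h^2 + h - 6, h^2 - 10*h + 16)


(1) = u + 7
(2) = gcd((l - 6)*(l - 2)*(l + 4), (l - 2)*(l + 2)*(l + 4)) = l^2 + 2*l - 8
(3) = gcd(g*(g + 7), g*(g - 3)*(g - 7*I)) = g
(4) = p + 3
(5) = gcd((h - 2)*(h + 3), (h - 8)*(h - 2)) = h - 2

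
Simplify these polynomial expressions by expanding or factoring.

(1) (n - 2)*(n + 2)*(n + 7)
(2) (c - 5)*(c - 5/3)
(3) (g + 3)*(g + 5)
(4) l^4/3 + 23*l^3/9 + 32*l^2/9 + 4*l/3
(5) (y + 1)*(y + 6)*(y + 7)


(1) = n^3 + 7*n^2 - 4*n - 28
(2) = c^2 - 20*c/3 + 25/3
(3) = g^2 + 8*g + 15
(4) = l*(l/3 + 1/3)*(l + 2/3)*(l + 6)
(5) = y^3 + 14*y^2 + 55*y + 42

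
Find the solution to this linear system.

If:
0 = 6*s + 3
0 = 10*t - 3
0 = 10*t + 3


Then:
No Solution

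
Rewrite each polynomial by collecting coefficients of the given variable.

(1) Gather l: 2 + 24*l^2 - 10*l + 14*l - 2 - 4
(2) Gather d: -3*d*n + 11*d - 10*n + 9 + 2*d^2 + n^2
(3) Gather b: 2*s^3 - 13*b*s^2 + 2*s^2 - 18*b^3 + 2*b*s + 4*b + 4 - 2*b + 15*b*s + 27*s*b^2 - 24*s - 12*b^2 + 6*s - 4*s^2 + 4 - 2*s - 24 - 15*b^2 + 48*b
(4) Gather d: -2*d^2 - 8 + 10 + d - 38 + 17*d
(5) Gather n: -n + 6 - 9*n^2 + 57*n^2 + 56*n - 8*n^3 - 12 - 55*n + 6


(1) = 24*l^2 + 4*l - 4
(2) = 2*d^2 + d*(11 - 3*n) + n^2 - 10*n + 9
(3) = -18*b^3 + b^2*(27*s - 27) + b*(-13*s^2 + 17*s + 50) + 2*s^3 - 2*s^2 - 20*s - 16
(4) = -2*d^2 + 18*d - 36
(5) = -8*n^3 + 48*n^2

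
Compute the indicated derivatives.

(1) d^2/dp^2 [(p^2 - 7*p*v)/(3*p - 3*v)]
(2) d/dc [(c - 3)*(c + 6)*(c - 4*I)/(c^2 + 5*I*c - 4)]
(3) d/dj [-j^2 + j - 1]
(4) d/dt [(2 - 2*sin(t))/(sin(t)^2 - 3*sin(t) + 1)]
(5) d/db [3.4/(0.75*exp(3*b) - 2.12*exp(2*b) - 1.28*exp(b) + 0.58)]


(1) = -4*v^2/(p^3 - 3*p^2*v + 3*p*v^2 - v^3)
(2) = (c^4 + 10*I*c^3 + c^2*(26 + 27*I) + c*(-24 - 112*I) + 432 + 48*I)/(c^4 + 10*I*c^3 - 33*c^2 - 40*I*c + 16)
(3) = 1 - 2*j
(4) = 2*(sin(t)^2 - 2*sin(t) + 2)*cos(t)/(sin(t)^2 - 3*sin(t) + 1)^2
(5) = (-7.65*exp(2*b) + 14.416*exp(b) + 4.352)*exp(b)/(0.75*exp(3*b) - 2.12*exp(2*b) - 1.28*exp(b) + 0.58)^2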